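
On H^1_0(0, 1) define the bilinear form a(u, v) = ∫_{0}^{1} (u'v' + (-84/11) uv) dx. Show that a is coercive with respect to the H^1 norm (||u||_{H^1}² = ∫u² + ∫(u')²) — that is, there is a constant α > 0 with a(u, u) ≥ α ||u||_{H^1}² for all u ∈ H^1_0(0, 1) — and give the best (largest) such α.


α = (-84/11 + π^2)/(1 + π^2)

Coercivity of a(·,·) on H^1_0(0, 1) means a(u, u) ≥ α ||u||_{H^1}² for every u ∈ H^1_0.
The interval has length L = 1, and Poincaré/coercivity depend only on L. Here a(u, u) = ∫(u')² + (-84/11)·∫u².
Here c = -84/11 < 0 with |c| < (π/L)² = π^2, so coercivity still holds. The condition a(u,u) ≥ α||u||_{H^1}² reads (1−α)∫(u')² ≥ (α−c)∫u². Any admissible α is ≤ 1 (rapidly oscillating u have ∫u²/∫(u')² → 0), and α = 1 would force 0 ≥ (1−c)∫u², impossible since c < 1; so 1−α > 0. By the sharp Poincaré inequality on H^1_0 of an interval of length L, ∫(u')² ≥ (π/L)²∫u² with equality for the first sine mode sin(π(x−x₀)/L) (x₀ the left endpoint), so the inequality holds for all u iff (1−α)(π/L)² ≥ α − c, i.e. α ≤ ((π/L)² + c)/((π/L)² + 1) = (1 + c(L/π)²)/(1 + (L/π)²). (Direct route, valid since c ≤ 0: Poincaré gives c∫u² ≥ c(L/π)²∫(u')², so a(u,u) ≥ (1 + c(L/π)²)∫(u')², while ||u||_{H^1}² ≤ (1 + (L/π)²)∫(u')²; dividing yields the same α.) With (π/L)² = π^2 and c = -84/11, the largest admissible constant is α = ((π/L)² + c)/((π/L)² + 1).
Simplifying, α = (-84/11 + π^2)/(1 + π^2).


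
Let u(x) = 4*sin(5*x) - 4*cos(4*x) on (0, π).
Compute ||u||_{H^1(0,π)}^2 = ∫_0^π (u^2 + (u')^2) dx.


||u||_{H^1(0,π)}^2 = -5440/9 + 344*π

u'(x) = 16*sin(4*x) + 20*cos(5*x).
Expand u² and (u')² and integrate term by term on (0, π), using: for integers n ≥ 1, ∫_0^π sin²(nx) dx = ∫_0^π cos²(nx) dx = π/2; for n ≠ n', ∫_0^π sin(nx)sin(n'x) dx = ∫_0^π cos(nx)cos(n'x) dx = 0; and by product-to-sum, ∫_0^π sin(nx)cos(n'x) dx = ½∫_0^π [sin((n+n')x) + sin((n−n')x)] dx, which is 0 when n+n' is even and 2n/(n²−n'²) when n+n' is odd (it need not vanish on (0, π)).
  u² squared terms: (-4)²·∫cos(4x)² dx = 16·π/2 = 8*π;  (4)²·∫sin(5x)² dx = 16·π/2 = 8*π.
  u² cross terms: 2·(-4)·(4)·∫cos(4x)·sin(5x) dx = -32·(10/9) = -320/9.
  So ∫_0^π u² dx = 8*π + 8*π − 320/9 = -320/9 + 16*π.
  (u')² squared terms: (16)²·∫sin(4x)² dx = 256·π/2 = 128*π;  (20)²·∫cos(5x)² dx = 400·π/2 = 200*π.
  (u')² cross terms: 2·(16)·(20)·∫sin(4x)·cos(5x) dx = 640·(-8/9) = -5120/9.
  So ∫_0^π (u')² dx = 128*π + 200*π − 5120/9 = -5120/9 + 328*π.
||u||_{H^1}^2 = (-320/9 + 16*π) + (-5120/9 + 328*π) = -5440/9 + 344*π.


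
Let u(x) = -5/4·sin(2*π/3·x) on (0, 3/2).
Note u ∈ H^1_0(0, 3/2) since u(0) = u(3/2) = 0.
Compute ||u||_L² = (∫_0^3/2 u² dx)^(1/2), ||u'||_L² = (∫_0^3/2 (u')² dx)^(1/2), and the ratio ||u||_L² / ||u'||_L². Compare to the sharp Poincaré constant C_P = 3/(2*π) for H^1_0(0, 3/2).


||u||_L² / ||u'||_L² = 3/(2*π) = C_P.

u(x) = -5/4·sin(2*π/3·x), so u'(x) = -5*π*cos(2*π*x/3)/6.
Writing u(x) = A·sin(kπx/L) with A = -5/4 and k = 1, use ∫_0^L sin²(kπx/L) dx = L/2 and ∫_0^L cos²(kπx/L) dx = L/2.
u² = 25/16·sin²(2*π/3·x) and (u')² = 25*π^2/36·cos²(2*π/3·x), and each of sin², cos² integrates to L/2 = 3/4 over (0, 3/2).
∫_0^3/2 u² dx = 75/64, so ||u||_L² = 5*sqrt(3)/8.
∫_0^3/2 (u')² dx = 25*π^2/48, so ||u'||_L² = 5*sqrt(3)*π/12.
Ratio ||u||_L² / ||u'||_L² = 3/(2*π).
Sharp Poincaré constant on H^1_0(0, 3/2) is C_P = L/π = 3/(2*π), achieved by sin(2*π/3·x).
This is the k = 1 eigenfunction (up to amplitude), so the ratio equals the sharp Poincaré constant exactly.


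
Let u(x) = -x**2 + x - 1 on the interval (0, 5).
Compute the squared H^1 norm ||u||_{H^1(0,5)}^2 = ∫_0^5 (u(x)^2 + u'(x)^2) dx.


||u||_{H^1}^2 = 3235/6

The H^1 norm (squared) on an interval (0, L) is
  ||u||_{H^1}^2 = ∫_0^L u(x)^2 dx + ∫_0^L u'(x)^2 dx.
Compute u'(x) = 1 - 2*x.
Then u(x)^2 = x**4 - 2*x**3 + 3*x**2 - 2*x + 1 and u'(x)^2 = 4*x**2 - 4*x + 1.
Integrate each monomial from 0 to 5 using ∫_0^5 c·x^n dx = c·5^(n+1)/(n+1):
  ∫_0^5 u(x)^2 dx = ∫_0^5 (x^4 - 2*x^3 + 3*x^2 - 2*x + 1) dx. Term by term:
    ∫_0^5 x^4 dx = 625;  ∫_0^5 -2*x^3 dx = -625/2;  ∫_0^5 3*x^2 dx = 125;
    ∫_0^5 -2*x dx = -25;  ∫_0^5 1 dx = 5.
  Sum: 625 − 625/2 + 125 − 25 + 5 = 835/2.
  ∫_0^5 u'(x)^2 dx = ∫_0^5 (4*x^2 - 4*x + 1) dx. Term by term:
    ∫_0^5 4*x^2 dx = 500/3;  ∫_0^5 -4*x dx = -50;  ∫_0^5 1 dx = 5.
  Sum: 500/3 − 50 + 5 = 365/3.
Adding: ||u||_{H^1}^2 = 835/2 + 365/3 = 3235/6.


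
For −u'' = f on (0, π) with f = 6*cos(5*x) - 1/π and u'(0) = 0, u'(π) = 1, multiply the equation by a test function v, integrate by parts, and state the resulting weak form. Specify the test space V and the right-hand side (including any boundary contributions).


V = H^1(0, π) (v unrestricted at boundary; u is determined up to an additive constant); weak form: ∫_0^π u'v' dx = ∫_0^π (6*cos(5*x) - 1/π) v dx + v(π) for all v ∈ V.

Multiply both sides by a test function v and integrate from 0 to π:
  ∫_0^π −u''(x) v(x) dx = ∫_0^π f(x) v(x) dx.
Integrate the LHS by parts once:
  ∫_0^π −u'' v dx = −[u'(x) v(x)]_0^π + ∫_0^π u'(x) v'(x) dx.
Thus ∫_0^π u'(x) v'(x) dx = ∫_0^π f(x) v(x) dx + [u'(x) v(x)]_0^π.
Choose V so that boundary terms are either known or forced to vanish.
u has inhomogeneous Neumann u'(0) = 0, u'(π) = 1. [u' v]_0^π = (1)·v(π) − (0)·v(0) = v(π). Take V = H^1(0, π); boundary term becomes part of RHS.
Weak formulation: find u (satisfying any essential BC) such that ∫_0^π u'(x) v'(x) dx = ∫_0^π f v dx + v(π) for all v ∈ V (Neumann data are natural BCs: they enter the RHS as boundary terms).
Substituting f(x) = 6*cos(5*x) - 1/π, the right-hand side is ∫_0^π (6*cos(5*x) - 1/π) v dx + v(π).
Compatibility check (pure Neumann): taking v ≡ 1 ∈ V gives 0 = ∫_0^π f dx + (1) − (0), i.e. ∫_0^π f dx must equal u'(0) − u'(π) = -1. Indeed ∫_0^π (6*cos(5*x) - 1/π) dx = -1, so the data are compatible. The solution is then unique only up to an additive constant (fix it e.g. by requiring ∫_0^π u dx = 0).


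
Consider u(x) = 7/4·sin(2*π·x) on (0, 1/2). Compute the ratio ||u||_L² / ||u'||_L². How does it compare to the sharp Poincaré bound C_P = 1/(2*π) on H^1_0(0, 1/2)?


||u||_L² / ||u'||_L² = 1/(2*π) = C_P.

u(x) = 7/4·sin(2*π·x), so u'(x) = 7*π*cos(2*π*x)/2.
Writing u(x) = A·sin(kπx/L) with A = 7/4 and k = 1, use ∫_0^L sin²(kπx/L) dx = L/2 and ∫_0^L cos²(kπx/L) dx = L/2.
u² = 49/16·sin²(2*π·x) and (u')² = 49*π^2/4·cos²(2*π·x), and each of sin², cos² integrates to L/2 = 1/4 over (0, 1/2).
∫_0^1/2 u² dx = 49/64, so ||u||_L² = 7/8.
∫_0^1/2 (u')² dx = 49*π^2/16, so ||u'||_L² = 7*π/4.
Ratio ||u||_L² / ||u'||_L² = 1/(2*π).
Sharp Poincaré constant on H^1_0(0, 1/2) is C_P = L/π = 1/(2*π), achieved by sin(2*π·x).
This is the k = 1 eigenfunction (up to amplitude), so the ratio equals the sharp Poincaré constant exactly.


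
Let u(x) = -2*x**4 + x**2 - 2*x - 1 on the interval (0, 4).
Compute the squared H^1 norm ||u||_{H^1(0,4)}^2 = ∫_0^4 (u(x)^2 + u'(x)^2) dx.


||u||_{H^1}^2 = 81516476/315

The H^1 norm (squared) on an interval (0, L) is
  ||u||_{H^1}^2 = ∫_0^L u(x)^2 dx + ∫_0^L u'(x)^2 dx.
Compute u'(x) = -8*x**3 + 2*x - 2.
Then u(x)^2 = 4*x**8 - 4*x**6 + 8*x**5 + 5*x**4 - 4*x**3 + 2*x**2 + 4*x + 1 and u'(x)^2 = 64*x**6 - 32*x**4 + 32*x**3 + 4*x**2 - 8*x + 4.
Integrate each monomial from 0 to 4 using ∫_0^4 c·x^n dx = c·4^(n+1)/(n+1):
  ∫_0^4 u(x)^2 dx = ∫_0^4 (4*x^8 - 4*x^6 + 8*x^5 + 5*x^4 - 4*x^3 + 2*x^2 + 4*x + 1) dx. Term by term:
    ∫_0^4 4*x^8 dx = 1048576/9;  ∫_0^4 -4*x^6 dx = -65536/7;  ∫_0^4 8*x^5 dx = 16384/3;
    ∫_0^4 5*x^4 dx = 1024;  ∫_0^4 -4*x^3 dx = -256;  ∫_0^4 2*x^2 dx = 128/3;
    ∫_0^4 4*x dx = 32;  ∫_0^4 1 dx = 4.
  Sum: 1048576/9 − 65536/7 + 16384/3 + 1024 − 256 + 128/3 + 32 + 4 = 7147612/63.
  ∫_0^4 u'(x)^2 dx = ∫_0^4 (64*x^6 - 32*x^4 + 32*x^3 + 4*x^2 - 8*x + 4) dx. Term by term:
    ∫_0^4 64*x^6 dx = 1048576/7;  ∫_0^4 -32*x^4 dx = -32768/5;  ∫_0^4 32*x^3 dx = 2048;
    ∫_0^4 4*x^2 dx = 256/3;  ∫_0^4 -8*x dx = -64;  ∫_0^4 4 dx = 16.
  Sum: 1048576/7 − 32768/5 + 2048 + 256/3 − 64 + 16 = 15259472/105.
Adding: ||u||_{H^1}^2 = 7147612/63 + 15259472/105 = 81516476/315.


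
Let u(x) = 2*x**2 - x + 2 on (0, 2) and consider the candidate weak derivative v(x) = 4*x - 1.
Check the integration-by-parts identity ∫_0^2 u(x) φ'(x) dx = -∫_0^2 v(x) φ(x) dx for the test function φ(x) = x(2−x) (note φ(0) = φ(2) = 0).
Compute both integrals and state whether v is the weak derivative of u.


LHS = -4, RHS = -4. Yes, v = u' weakly.

u(x) = 2*x**2 - x + 2, classical derivative u'(x) = 4*x - 1.
φ(x) = x(2−x), so φ'(x) = 2 - 2*x.
Note φ(0) = φ(2) = 0, so the boundary term u·φ vanishes.
LHS = ∫_0^2 u(x) φ'(x) dx = ∫_0^2 (-4*x^3 + 6*x^2 - 6*x + 4) dx. Term by term:
  ∫_0^2 -4*x^3 dx = -16;  ∫_0^2 6*x^2 dx = 16;  ∫_0^2 -6*x dx = -12;
  ∫_0^2 4 dx = 8.
Sum: -16 + 16 − 12 + 8 = -4.
So LHS = -4.
∫_0^2 v(x) φ(x) dx = ∫_0^2 (-4*x^3 + 9*x^2 - 2*x) dx. Term by term:
  ∫_0^2 -4*x^3 dx = -16;  ∫_0^2 9*x^2 dx = 24;  ∫_0^2 -2*x dx = -4.
Sum: -16 + 24 − 4 = 4.
So RHS = -∫_0^2 v(x) φ(x) dx = -4.
LHS = RHS, so the identity holds for this test φ.
Moreover u is smooth here and v(x) = u'(x) = 4*x - 1 pointwise, so the identity holds for every test function. Hence v is the weak derivative of u.


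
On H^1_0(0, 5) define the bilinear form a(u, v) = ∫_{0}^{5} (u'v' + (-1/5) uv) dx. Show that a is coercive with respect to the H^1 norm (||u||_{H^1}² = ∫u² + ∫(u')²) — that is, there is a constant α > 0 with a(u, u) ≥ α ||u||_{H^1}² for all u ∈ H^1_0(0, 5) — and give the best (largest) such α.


α = (-5 + π^2)/(π^2 + 25)

Coercivity of a(·,·) on H^1_0(0, 5) means a(u, u) ≥ α ||u||_{H^1}² for every u ∈ H^1_0.
The interval has length L = 5, and Poincaré/coercivity depend only on L. Here a(u, u) = ∫(u')² + (-1/5)·∫u².
Here c = -1/5 < 0 with |c| < (π/L)² = π^2/25, so coercivity still holds. The condition a(u,u) ≥ α||u||_{H^1}² reads (1−α)∫(u')² ≥ (α−c)∫u². Any admissible α is ≤ 1 (rapidly oscillating u have ∫u²/∫(u')² → 0), and α = 1 would force 0 ≥ (1−c)∫u², impossible since c < 1; so 1−α > 0. By the sharp Poincaré inequality on H^1_0 of an interval of length L, ∫(u')² ≥ (π/L)²∫u² with equality for the first sine mode sin(π(x−x₀)/L) (x₀ the left endpoint), so the inequality holds for all u iff (1−α)(π/L)² ≥ α − c, i.e. α ≤ ((π/L)² + c)/((π/L)² + 1) = (1 + c(L/π)²)/(1 + (L/π)²). (Direct route, valid since c ≤ 0: Poincaré gives c∫u² ≥ c(L/π)²∫(u')², so a(u,u) ≥ (1 + c(L/π)²)∫(u')², while ||u||_{H^1}² ≤ (1 + (L/π)²)∫(u')²; dividing yields the same α.) With (π/L)² = π^2/25 and c = -1/5, the largest admissible constant is α = ((π/L)² + c)/((π/L)² + 1).
Simplifying, α = (-5 + π^2)/(π^2 + 25).


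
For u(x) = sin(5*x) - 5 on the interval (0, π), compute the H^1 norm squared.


||u||_{H^1(0,π)}^2 = -4 + 38*π

u'(x) = 5*cos(5*x).
Expand u² and (u')² and integrate term by term on (0, π), using: for integers n ≥ 1, ∫_0^π sin²(nx) dx = ∫_0^π cos²(nx) dx = π/2; for n ≠ n', ∫_0^π sin(nx)sin(n'x) dx = ∫_0^π cos(nx)cos(n'x) dx = 0; and by product-to-sum, ∫_0^π sin(nx)cos(n'x) dx = ½∫_0^π [sin((n+n')x) + sin((n−n')x)] dx, which is 0 when n+n' is even and 2n/(n²−n'²) when n+n' is odd (it need not vanish on (0, π)). For the constant mode: ∫_0^π 1 dx = π, ∫_0^π cos(nx) dx = 0, ∫_0^π sin(nx) dx = (1−(−1)^n)/n.
  u² squared terms: (-5)²·∫1 dx = 25·π = 25*π;  (1)²·∫sin(5x)² dx = 1·π/2 = π/2.
  u² cross terms: 2·(-5)·(1)·∫1·sin(5x) dx = -10·(2/5) = -4.
  So ∫_0^π u² dx = 25*π + π/2 − 4 = -4 + 51*π/2.
  (u')² squared terms: (5)²·∫cos(5x)² dx = 25·π/2 = 25*π/2.
  So ∫_0^π (u')² dx = 25*π/2.
||u||_{H^1}^2 = (-4 + 51*π/2) + (25*π/2) = -4 + 38*π.


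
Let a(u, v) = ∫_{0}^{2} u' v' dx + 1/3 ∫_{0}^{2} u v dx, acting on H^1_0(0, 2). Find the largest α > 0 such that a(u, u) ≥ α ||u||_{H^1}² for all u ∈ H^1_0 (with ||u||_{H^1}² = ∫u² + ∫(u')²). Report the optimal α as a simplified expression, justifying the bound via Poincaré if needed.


α = (4/3 + π^2)/(4 + π^2)

Coercivity of a(·,·) on H^1_0(0, 2) means a(u, u) ≥ α ||u||_{H^1}² for every u ∈ H^1_0.
The interval has length L = 2, and Poincaré/coercivity depend only on L. Here a(u, u) = ∫(u')² + (1/3)·∫u².
Here 0 < c = 1/3 < 1. The condition a(u,u) ≥ α||u||_{H^1}² reads (1−α)∫(u')² ≥ (α−c)∫u². Any admissible α is ≤ 1 (rapidly oscillating u have ∫u²/∫(u')² → 0), and α = 1 would force 0 ≥ (1−c)∫u², impossible since c < 1; so 1−α > 0. By the sharp Poincaré inequality on H^1_0 of an interval of length L, ∫(u')² ≥ (π/L)²∫u² with equality for the first sine mode sin(π(x−x₀)/L) (x₀ the left endpoint), so the inequality holds for all u iff (1−α)(π/L)² ≥ α − c, i.e. α ≤ ((π/L)² + c)/((π/L)² + 1) = (1 + c(L/π)²)/(1 + (L/π)²). With (π/L)² = π^2/4 and c = 1/3, the largest admissible constant is α = ((π/L)² + c)/((π/L)² + 1).
Simplifying, α = (4/3 + π^2)/(4 + π^2).


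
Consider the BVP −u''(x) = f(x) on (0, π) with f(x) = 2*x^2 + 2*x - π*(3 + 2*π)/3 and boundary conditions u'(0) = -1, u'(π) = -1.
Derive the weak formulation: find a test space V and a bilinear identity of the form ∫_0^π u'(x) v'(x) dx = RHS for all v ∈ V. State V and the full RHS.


V = H^1(0, π) (v unrestricted at boundary; u is determined up to an additive constant); weak form: ∫_0^π u'v' dx = ∫_0^π (2*x^2 + 2*x - π*(3 + 2*π)/3) v dx − v(π) + v(0) for all v ∈ V.

Multiply both sides by a test function v and integrate from 0 to π:
  ∫_0^π −u''(x) v(x) dx = ∫_0^π f(x) v(x) dx.
Integrate the LHS by parts once:
  ∫_0^π −u'' v dx = −[u'(x) v(x)]_0^π + ∫_0^π u'(x) v'(x) dx.
Thus ∫_0^π u'(x) v'(x) dx = ∫_0^π f(x) v(x) dx + [u'(x) v(x)]_0^π.
Choose V so that boundary terms are either known or forced to vanish.
u has inhomogeneous Neumann u'(0) = -1, u'(π) = -1. [u' v]_0^π = (-1)·v(π) − (-1)·v(0) = − v(π) + v(0). Take V = H^1(0, π); boundary term becomes part of RHS.
Weak formulation: find u (satisfying any essential BC) such that ∫_0^π u'(x) v'(x) dx = ∫_0^π f v dx − v(π) + v(0) for all v ∈ V (Neumann data are natural BCs: they enter the RHS as boundary terms).
Substituting f(x) = 2*x^2 + 2*x - π*(3 + 2*π)/3, the right-hand side is ∫_0^π (2*x^2 + 2*x - π*(3 + 2*π)/3) v dx − v(π) + v(0).
Compatibility check (pure Neumann): taking v ≡ 1 ∈ V gives 0 = ∫_0^π f dx + (-1) − (-1), i.e. ∫_0^π f dx must equal u'(0) − u'(π) = 0. Indeed ∫_0^π (2*x^2 + 2*x - π*(3 + 2*π)/3) dx = 0, so the data are compatible. The solution is then unique only up to an additive constant (fix it e.g. by requiring ∫_0^π u dx = 0).


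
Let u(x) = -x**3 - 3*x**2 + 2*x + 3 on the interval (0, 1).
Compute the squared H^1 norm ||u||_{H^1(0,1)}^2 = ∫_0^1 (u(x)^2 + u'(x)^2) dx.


||u||_{H^1}^2 = 3943/210

The H^1 norm (squared) on an interval (0, L) is
  ||u||_{H^1}^2 = ∫_0^L u(x)^2 dx + ∫_0^L u'(x)^2 dx.
Compute u'(x) = -3*x**2 - 6*x + 2.
Then u(x)^2 = x**6 + 6*x**5 + 5*x**4 - 18*x**3 - 14*x**2 + 12*x + 9 and u'(x)^2 = 9*x**4 + 36*x**3 + 24*x**2 - 24*x + 4.
Integrate each monomial from 0 to 1 using ∫_0^1 c·x^n dx = c·1^(n+1)/(n+1):
  ∫_0^1 u(x)^2 dx = ∫_0^1 (x^6 + 6*x^5 + 5*x^4 - 18*x^3 - 14*x^2 + 12*x + 9) dx. Term by term:
    ∫_0^1 x^6 dx = 1/7;  ∫_0^1 6*x^5 dx = 1;  ∫_0^1 5*x^4 dx = 1;
    ∫_0^1 -18*x^3 dx = -9/2;  ∫_0^1 -14*x^2 dx = -14/3;  ∫_0^1 12*x dx = 6;
    ∫_0^1 9 dx = 9.
  Sum: 1/7 + 1 + 1 − 9/2 − 14/3 + 6 + 9 = 335/42.
  ∫_0^1 u'(x)^2 dx = ∫_0^1 (9*x^4 + 36*x^3 + 24*x^2 - 24*x + 4) dx. Term by term:
    ∫_0^1 9*x^4 dx = 9/5;  ∫_0^1 36*x^3 dx = 9;  ∫_0^1 24*x^2 dx = 8;
    ∫_0^1 -24*x dx = -12;  ∫_0^1 4 dx = 4.
  Sum: 9/5 + 9 + 8 − 12 + 4 = 54/5.
Adding: ||u||_{H^1}^2 = 335/42 + 54/5 = 3943/210.


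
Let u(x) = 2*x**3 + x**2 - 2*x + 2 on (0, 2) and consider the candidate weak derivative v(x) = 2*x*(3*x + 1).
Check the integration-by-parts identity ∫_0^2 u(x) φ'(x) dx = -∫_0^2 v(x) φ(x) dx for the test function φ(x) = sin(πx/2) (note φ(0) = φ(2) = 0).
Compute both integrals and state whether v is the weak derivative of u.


LHS = -48/π + 192/π^3, RHS = -56/π + 192/π^3. No, v is not the weak derivative of u.

u(x) = 2*x**3 + x**2 - 2*x + 2, classical derivative u'(x) = 6*x**2 + 2*x - 2.
φ(x) = sin(πx/2), so φ'(x) = π*cos(π*x/2)/2.
Note φ(0) = φ(2) = 0, so the boundary term u·φ vanishes.
LHS = ∫_0^2 u(x) φ'(x) dx = ∫_0^2 (π*x^3*cos(π*x/2) + π*x^2*cos(π*x/2)/2 - π*x*cos(π*x/2) + π*cos(π*x/2)) dx. Term by term:
  ∫_0^2 π*cos(π*x/2) dx = 0;  ∫_0^2 π*x^3*cos(π*x/2) dx = -48/π + 192/π^3;  ∫_0^2 π*x^2*cos(π*x/2)/2 dx = -8/π;
  ∫_0^2 -π*x*cos(π*x/2) dx = 8/π.
Sum: 0 + -48/π + 192/π^3 − 8/π + 8/π = -48/π + 192/π^3.
So LHS = -48/π + 192/π^3.
∫_0^2 v(x) φ(x) dx = ∫_0^2 (6*x^2*sin(π*x/2) + 2*x*sin(π*x/2)) dx. Term by term:
  ∫_0^2 2*x*sin(π*x/2) dx = 8/π;  ∫_0^2 6*x^2*sin(π*x/2) dx = -192/π^3 + 48/π.
Sum: 8/π + -192/π^3 + 48/π = -192/π^3 + 56/π.
So RHS = -∫_0^2 v(x) φ(x) dx = -56/π + 192/π^3.
LHS − RHS = 8/π ≠ 0, so the identity fails.
(For a valid weak derivative the identity must hold for EVERY test function, in particular this one. The failure shows v is NOT the weak derivative of u.)
Correct weak derivative would be u'(x) = 6*x**2 + 2*x - 2.


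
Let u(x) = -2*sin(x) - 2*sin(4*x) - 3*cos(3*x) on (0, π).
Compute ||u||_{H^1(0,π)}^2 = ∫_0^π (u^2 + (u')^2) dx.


||u||_{H^1(0,π)}^2 = 960/7 + 83*π

u'(x) = 9*sin(3*x) - 2*cos(x) - 8*cos(4*x).
Expand u² and (u')² and integrate term by term on (0, π), using: for integers n ≥ 1, ∫_0^π sin²(nx) dx = ∫_0^π cos²(nx) dx = π/2; for n ≠ n', ∫_0^π sin(nx)sin(n'x) dx = ∫_0^π cos(nx)cos(n'x) dx = 0; and by product-to-sum, ∫_0^π sin(nx)cos(n'x) dx = ½∫_0^π [sin((n+n')x) + sin((n−n')x)] dx, which is 0 when n+n' is even and 2n/(n²−n'²) when n+n' is odd (it need not vanish on (0, π)).
  u² squared terms: (-3)²·∫cos(3x)² dx = 9·π/2 = 9*π/2;  (-2)²·∫sin(x)² dx = 4·π/2 = 2*π;  (-2)²·∫sin(4x)² dx = 4·π/2 = 2*π.
  u² cross terms: 2·(-3)·(-2)·∫cos(3x)·sin(x) dx = 12·(0) = 0;  2·(-3)·(-2)·∫cos(3x)·sin(4x) dx = 12·(8/7) = 96/7;  2·(-2)·(-2)·∫sin(x)·sin(4x) dx = 8·(0) = 0.
  So ∫_0^π u² dx = 9*π/2 + 2*π + 2*π + 0 + 96/7 + 0 = 96/7 + 17*π/2.
  (u')² squared terms: (-8)²·∫cos(4x)² dx = 64·π/2 = 32*π;  (-2)²·∫cos(x)² dx = 4·π/2 = 2*π;  (9)²·∫sin(3x)² dx = 81·π/2 = 81*π/2.
  (u')² cross terms: 2·(-8)·(-2)·∫cos(4x)·cos(x) dx = 32·(0) = 0;  2·(-8)·(9)·∫cos(4x)·sin(3x) dx = -144·(-6/7) = 864/7;  2·(-2)·(9)·∫cos(x)·sin(3x) dx = -36·(0) = 0.
  So ∫_0^π (u')² dx = 32*π + 2*π + 81*π/2 + 0 + 864/7 + 0 = 864/7 + 149*π/2.
||u||_{H^1}^2 = (96/7 + 17*π/2) + (864/7 + 149*π/2) = 960/7 + 83*π.


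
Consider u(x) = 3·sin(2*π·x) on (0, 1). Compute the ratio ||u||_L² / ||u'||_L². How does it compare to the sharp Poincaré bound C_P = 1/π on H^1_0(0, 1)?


||u||_L² / ||u'||_L² = 1/(2*π) < C_P = 1/π.

u(x) = 3·sin(2*π·x), so u'(x) = 6*π*cos(2*π*x).
Writing u(x) = A·sin(kπx/L) with A = 3 and k = 2, use ∫_0^L sin²(kπx/L) dx = L/2 and ∫_0^L cos²(kπx/L) dx = L/2.
u² = 9·sin²(2*π·x) and (u')² = 36*π^2·cos²(2*π·x), and each of sin², cos² integrates to L/2 = 1/2 over (0, 1).
∫_0^1 u² dx = 9/2, so ||u||_L² = 3*sqrt(2)/2.
∫_0^1 (u')² dx = 18*π^2, so ||u'||_L² = 3*sqrt(2)*π.
Ratio ||u||_L² / ||u'||_L² = 1/(2*π).
Sharp Poincaré constant on H^1_0(0, 1) is C_P = L/π = 1/π, achieved by sin(π·x).
This is the k = 2 harmonic; the ratio L/(kπ) is strictly less than C_P = L/π, consistent with the sharp inequality ||u||_L² ≤ C_P ||u'||_L².


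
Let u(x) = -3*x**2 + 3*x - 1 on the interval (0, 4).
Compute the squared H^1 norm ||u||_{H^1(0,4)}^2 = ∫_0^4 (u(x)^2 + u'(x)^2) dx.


||u||_{H^1}^2 = 7416/5

The H^1 norm (squared) on an interval (0, L) is
  ||u||_{H^1}^2 = ∫_0^L u(x)^2 dx + ∫_0^L u'(x)^2 dx.
Compute u'(x) = 3 - 6*x.
Then u(x)^2 = 9*x**4 - 18*x**3 + 15*x**2 - 6*x + 1 and u'(x)^2 = 36*x**2 - 36*x + 9.
Integrate each monomial from 0 to 4 using ∫_0^4 c·x^n dx = c·4^(n+1)/(n+1):
  ∫_0^4 u(x)^2 dx = ∫_0^4 (9*x^4 - 18*x^3 + 15*x^2 - 6*x + 1) dx. Term by term:
    ∫_0^4 9*x^4 dx = 9216/5;  ∫_0^4 -18*x^3 dx = -1152;  ∫_0^4 15*x^2 dx = 320;
    ∫_0^4 -6*x dx = -48;  ∫_0^4 1 dx = 4.
  Sum: 9216/5 − 1152 + 320 − 48 + 4 = 4836/5.
  ∫_0^4 u'(x)^2 dx = ∫_0^4 (36*x^2 - 36*x + 9) dx. Term by term:
    ∫_0^4 36*x^2 dx = 768;  ∫_0^4 -36*x dx = -288;  ∫_0^4 9 dx = 36.
  Sum: 768 − 288 + 36 = 516.
Adding: ||u||_{H^1}^2 = 4836/5 + 516 = 7416/5.


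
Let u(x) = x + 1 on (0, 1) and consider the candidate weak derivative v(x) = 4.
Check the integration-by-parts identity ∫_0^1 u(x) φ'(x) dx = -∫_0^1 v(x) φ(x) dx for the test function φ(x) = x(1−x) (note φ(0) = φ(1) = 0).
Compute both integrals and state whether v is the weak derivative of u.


LHS = -1/6, RHS = -2/3. No, v is not the weak derivative of u.

u(x) = x + 1, classical derivative u'(x) = 1.
φ(x) = x(1−x), so φ'(x) = 1 - 2*x.
Note φ(0) = φ(1) = 0, so the boundary term u·φ vanishes.
LHS = ∫_0^1 u(x) φ'(x) dx = ∫_0^1 (-2*x^2 - x + 1) dx. Term by term:
  ∫_0^1 -2*x^2 dx = -2/3;  ∫_0^1 -x dx = -1/2;  ∫_0^1 1 dx = 1.
Sum: -2/3 − 1/2 + 1 = -1/6.
So LHS = -1/6.
∫_0^1 v(x) φ(x) dx = ∫_0^1 (-4*x^2 + 4*x) dx. Term by term:
  ∫_0^1 -4*x^2 dx = -4/3;  ∫_0^1 4*x dx = 2.
Sum: -4/3 + 2 = 2/3.
So RHS = -∫_0^1 v(x) φ(x) dx = -2/3.
LHS − RHS = 1/2 ≠ 0, so the identity fails.
(For a valid weak derivative the identity must hold for EVERY test function, in particular this one. The failure shows v is NOT the weak derivative of u.)
Correct weak derivative would be u'(x) = 1.


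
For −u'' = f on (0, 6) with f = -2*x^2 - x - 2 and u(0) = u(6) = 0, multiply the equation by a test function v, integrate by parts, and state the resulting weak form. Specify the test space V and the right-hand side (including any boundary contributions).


V = H^1_0(0, 6) (so v(0) = v(6) = 0); weak form: ∫_0^6 u'v' dx = ∫_0^6 (-2*x^2 - x - 2) v dx for all v ∈ V.

Multiply both sides by a test function v and integrate from 0 to 6:
  ∫_0^6 −u''(x) v(x) dx = ∫_0^6 f(x) v(x) dx.
Integrate the LHS by parts once:
  ∫_0^6 −u'' v dx = −[u'(x) v(x)]_0^6 + ∫_0^6 u'(x) v'(x) dx.
Thus ∫_0^6 u'(x) v'(x) dx = ∫_0^6 f(x) v(x) dx + [u'(x) v(x)]_0^6.
Choose V so that boundary terms are either known or forced to vanish.
u is Dirichlet: u(0) = u(6) = 0. Let V = H^1_0(0, 6); then v(0) = v(6) = 0, and [u' v]_0^6 = 0.
Weak formulation: find u (satisfying any essential BC) such that ∫_0^6 u'(x) v'(x) dx = ∫_0^6 f v dx for all v ∈ V.
Substituting f(x) = -2*x^2 - x - 2, the right-hand side is ∫_0^6 (-2*x^2 - x - 2) v dx.


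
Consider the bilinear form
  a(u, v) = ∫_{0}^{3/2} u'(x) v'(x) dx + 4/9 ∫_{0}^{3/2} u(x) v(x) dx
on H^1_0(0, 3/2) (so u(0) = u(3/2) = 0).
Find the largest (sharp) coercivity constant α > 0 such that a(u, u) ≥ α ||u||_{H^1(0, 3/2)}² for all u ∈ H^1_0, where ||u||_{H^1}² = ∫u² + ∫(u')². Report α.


α = 4*(1 + π^2)/(9 + 4*π^2)

Coercivity of a(·,·) on H^1_0(0, 3/2) means a(u, u) ≥ α ||u||_{H^1}² for every u ∈ H^1_0.
The interval has length L = 3/2, and Poincaré/coercivity depend only on L. Here a(u, u) = ∫(u')² + (4/9)·∫u².
Here 0 < c = 4/9 < 1. The condition a(u,u) ≥ α||u||_{H^1}² reads (1−α)∫(u')² ≥ (α−c)∫u². Any admissible α is ≤ 1 (rapidly oscillating u have ∫u²/∫(u')² → 0), and α = 1 would force 0 ≥ (1−c)∫u², impossible since c < 1; so 1−α > 0. By the sharp Poincaré inequality on H^1_0 of an interval of length L, ∫(u')² ≥ (π/L)²∫u² with equality for the first sine mode sin(π(x−x₀)/L) (x₀ the left endpoint), so the inequality holds for all u iff (1−α)(π/L)² ≥ α − c, i.e. α ≤ ((π/L)² + c)/((π/L)² + 1) = (1 + c(L/π)²)/(1 + (L/π)²). With (π/L)² = 4*π^2/9 and c = 4/9, the largest admissible constant is α = ((π/L)² + c)/((π/L)² + 1).
Simplifying, α = 4*(1 + π^2)/(9 + 4*π^2).


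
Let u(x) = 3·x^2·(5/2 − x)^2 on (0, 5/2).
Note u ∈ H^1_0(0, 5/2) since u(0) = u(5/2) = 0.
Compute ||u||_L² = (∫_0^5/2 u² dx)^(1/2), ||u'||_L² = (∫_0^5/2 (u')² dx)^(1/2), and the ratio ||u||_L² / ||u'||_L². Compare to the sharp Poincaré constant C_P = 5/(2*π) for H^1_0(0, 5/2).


||u||_L² / ||u'||_L² = 5*sqrt(3)/12 < C_P = 5/(2*π).

u(x) = 3·x^2·(5/2 − x)^2, so u'(x) = 3*x*(2*x - 5)*(4*x - 5)/2.
u(x) = 3·x^2·(5/2 − x)^2 vanishes at x = 0 and x = 5/2, so u ∈ H^1_0(0, 5/2). Differentiate via the product rule and integrate the resulting polynomials term by term.
  ∫_0^5/2 u² dx = ∫_0^5/2 (9*x^8 - 90*x^7 + 675*x^6/2 - 1125*x^5/2 + 5625*x^4/16) dx. Term by term:
    ∫_0^5/2 9*x^8 dx = 1953125/512;  ∫_0^5/2 -90*x^7 dx = -17578125/1024;  ∫_0^5/2 675*x^6/2 dx = 52734375/1792;
    ∫_0^5/2 -1125*x^5/2 dx = -5859375/256;  ∫_0^5/2 5625*x^4/16 dx = 3515625/512.
  Sum: 1953125/512 − 17578125/1024 + 52734375/1792 − 5859375/256 + 3515625/512 = 390625/7168.
  ∫_0^5/2 (u')² dx = ∫_0^5/2 (144*x^6 - 1080*x^5 + 2925*x^4 - 3375*x^3 + 5625*x^2/4) dx. Term by term:
    ∫_0^5/2 144*x^6 dx = 703125/56;  ∫_0^5/2 -1080*x^5 dx = -703125/16;  ∫_0^5/2 2925*x^4 dx = 1828125/32;
    ∫_0^5/2 -3375*x^3 dx = -2109375/64;  ∫_0^5/2 5625*x^2/4 dx = 234375/32.
  Sum: 703125/56 − 703125/16 + 1828125/32 − 2109375/64 + 234375/32 = 46875/448.
∫_0^5/2 u² dx = 390625/7168, so ||u||_L² = 625*sqrt(7)/224.
∫_0^5/2 (u')² dx = 46875/448, so ||u'||_L² = 125*sqrt(21)/56.
Ratio ||u||_L² / ||u'||_L² = 5*sqrt(3)/12.
Sharp Poincaré constant on H^1_0(0, 5/2) is C_P = L/π = 5/(2*π), achieved by sin(2*π/5·x).
A polynomial bump cannot attain the sharp Poincaré constant (only the first sine eigenfunction does), so the ratio is strictly less than C_P, consistent with ||u||_L² ≤ C_P ||u'||_L².


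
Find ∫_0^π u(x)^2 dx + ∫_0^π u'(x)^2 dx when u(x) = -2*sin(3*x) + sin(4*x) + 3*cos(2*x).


||u||_{H^1(0,π)}^2 = -72 + 51*π

u'(x) = -6*sin(2*x) - 6*cos(3*x) + 4*cos(4*x).
Expand u² and (u')² and integrate term by term on (0, π), using: for integers n ≥ 1, ∫_0^π sin²(nx) dx = ∫_0^π cos²(nx) dx = π/2; for n ≠ n', ∫_0^π sin(nx)sin(n'x) dx = ∫_0^π cos(nx)cos(n'x) dx = 0; and by product-to-sum, ∫_0^π sin(nx)cos(n'x) dx = ½∫_0^π [sin((n+n')x) + sin((n−n')x)] dx, which is 0 when n+n' is even and 2n/(n²−n'²) when n+n' is odd (it need not vanish on (0, π)).
  u² squared terms: (-2)²·∫sin(3x)² dx = 4·π/2 = 2*π;  (3)²·∫cos(2x)² dx = 9·π/2 = 9*π/2;  (1)²·∫sin(4x)² dx = 1·π/2 = π/2.
  u² cross terms: 2·(-2)·(3)·∫sin(3x)·cos(2x) dx = -12·(6/5) = -72/5;  2·(-2)·(1)·∫sin(3x)·sin(4x) dx = -4·(0) = 0;  2·(3)·(1)·∫cos(2x)·sin(4x) dx = 6·(0) = 0.
  So ∫_0^π u² dx = 2*π + 9*π/2 + π/2 − 72/5 + 0 + 0 = -72/5 + 7*π.
  (u')² squared terms: (-6)²·∫cos(3x)² dx = 36·π/2 = 18*π;  (-6)²·∫sin(2x)² dx = 36·π/2 = 18*π;  (4)²·∫cos(4x)² dx = 16·π/2 = 8*π.
  (u')² cross terms: 2·(-6)·(-6)·∫cos(3x)·sin(2x) dx = 72·(-4/5) = -288/5;  2·(-6)·(4)·∫cos(3x)·cos(4x) dx = -48·(0) = 0;  2·(-6)·(4)·∫sin(2x)·cos(4x) dx = -48·(0) = 0.
  So ∫_0^π (u')² dx = 18*π + 18*π + 8*π − 288/5 + 0 + 0 = -288/5 + 44*π.
||u||_{H^1}^2 = (-72/5 + 7*π) + (-288/5 + 44*π) = -72 + 51*π.


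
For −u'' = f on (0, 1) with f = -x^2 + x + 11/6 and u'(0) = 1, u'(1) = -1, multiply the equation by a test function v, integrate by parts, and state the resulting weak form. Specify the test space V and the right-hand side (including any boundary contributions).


V = H^1(0, 1) (v unrestricted at boundary; u is determined up to an additive constant); weak form: ∫_0^1 u'v' dx = ∫_0^1 (-x^2 + x + 11/6) v dx − v(1) − v(0) for all v ∈ V.

Multiply both sides by a test function v and integrate from 0 to 1:
  ∫_0^1 −u''(x) v(x) dx = ∫_0^1 f(x) v(x) dx.
Integrate the LHS by parts once:
  ∫_0^1 −u'' v dx = −[u'(x) v(x)]_0^1 + ∫_0^1 u'(x) v'(x) dx.
Thus ∫_0^1 u'(x) v'(x) dx = ∫_0^1 f(x) v(x) dx + [u'(x) v(x)]_0^1.
Choose V so that boundary terms are either known or forced to vanish.
u has inhomogeneous Neumann u'(0) = 1, u'(1) = -1. [u' v]_0^1 = (-1)·v(1) − (1)·v(0) = − v(1) − v(0). Take V = H^1(0, 1); boundary term becomes part of RHS.
Weak formulation: find u (satisfying any essential BC) such that ∫_0^1 u'(x) v'(x) dx = ∫_0^1 f v dx − v(1) − v(0) for all v ∈ V (Neumann data are natural BCs: they enter the RHS as boundary terms).
Substituting f(x) = -x^2 + x + 11/6, the right-hand side is ∫_0^1 (-x^2 + x + 11/6) v dx − v(1) − v(0).
Compatibility check (pure Neumann): taking v ≡ 1 ∈ V gives 0 = ∫_0^1 f dx + (-1) − (1), i.e. ∫_0^1 f dx must equal u'(0) − u'(1) = 2. Indeed ∫_0^1 (-x^2 + x + 11/6) dx = 2, so the data are compatible. The solution is then unique only up to an additive constant (fix it e.g. by requiring ∫_0^1 u dx = 0).


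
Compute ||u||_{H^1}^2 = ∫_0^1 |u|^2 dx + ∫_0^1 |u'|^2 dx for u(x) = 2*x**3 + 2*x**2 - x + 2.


||u||_{H^1}^2 = 2671/105

The H^1 norm (squared) on an interval (0, L) is
  ||u||_{H^1}^2 = ∫_0^L u(x)^2 dx + ∫_0^L u'(x)^2 dx.
Compute u'(x) = 6*x**2 + 4*x - 1.
Then u(x)^2 = 4*x**6 + 8*x**5 + 4*x**3 + 9*x**2 - 4*x + 4 and u'(x)^2 = 36*x**4 + 48*x**3 + 4*x**2 - 8*x + 1.
Integrate each monomial from 0 to 1 using ∫_0^1 c·x^n dx = c·1^(n+1)/(n+1):
  ∫_0^1 u(x)^2 dx = ∫_0^1 (4*x^6 + 8*x^5 + 4*x^3 + 9*x^2 - 4*x + 4) dx. Term by term:
    ∫_0^1 4*x^6 dx = 4/7;  ∫_0^1 8*x^5 dx = 4/3;  ∫_0^1 4*x^3 dx = 1;
    ∫_0^1 9*x^2 dx = 3;  ∫_0^1 -4*x dx = -2;  ∫_0^1 4 dx = 4.
  Sum: 4/7 + 4/3 + 1 + 3 − 2 + 4 = 166/21.
  ∫_0^1 u'(x)^2 dx = ∫_0^1 (36*x^4 + 48*x^3 + 4*x^2 - 8*x + 1) dx. Term by term:
    ∫_0^1 36*x^4 dx = 36/5;  ∫_0^1 48*x^3 dx = 12;  ∫_0^1 4*x^2 dx = 4/3;
    ∫_0^1 -8*x dx = -4;  ∫_0^1 1 dx = 1.
  Sum: 36/5 + 12 + 4/3 − 4 + 1 = 263/15.
Adding: ||u||_{H^1}^2 = 166/21 + 263/15 = 2671/105.


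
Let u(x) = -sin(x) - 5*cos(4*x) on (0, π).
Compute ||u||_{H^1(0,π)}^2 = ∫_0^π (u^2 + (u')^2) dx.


||u||_{H^1(0,π)}^2 = -68/3 + 427*π/2

u'(x) = 20*sin(4*x) - cos(x).
Expand u² and (u')² and integrate term by term on (0, π), using: for integers n ≥ 1, ∫_0^π sin²(nx) dx = ∫_0^π cos²(nx) dx = π/2; for n ≠ n', ∫_0^π sin(nx)sin(n'x) dx = ∫_0^π cos(nx)cos(n'x) dx = 0; and by product-to-sum, ∫_0^π sin(nx)cos(n'x) dx = ½∫_0^π [sin((n+n')x) + sin((n−n')x)] dx, which is 0 when n+n' is even and 2n/(n²−n'²) when n+n' is odd (it need not vanish on (0, π)).
  u² squared terms: (-1)²·∫sin(x)² dx = 1·π/2 = π/2;  (-5)²·∫cos(4x)² dx = 25·π/2 = 25*π/2.
  u² cross terms: 2·(-1)·(-5)·∫sin(x)·cos(4x) dx = 10·(-2/15) = -4/3.
  So ∫_0^π u² dx = π/2 + 25*π/2 − 4/3 = -4/3 + 13*π.
  (u')² squared terms: (-1)²·∫cos(x)² dx = 1·π/2 = π/2;  (20)²·∫sin(4x)² dx = 400·π/2 = 200*π.
  (u')² cross terms: 2·(-1)·(20)·∫cos(x)·sin(4x) dx = -40·(8/15) = -64/3.
  So ∫_0^π (u')² dx = π/2 + 200*π − 64/3 = -64/3 + 401*π/2.
||u||_{H^1}^2 = (-4/3 + 13*π) + (-64/3 + 401*π/2) = -68/3 + 427*π/2.


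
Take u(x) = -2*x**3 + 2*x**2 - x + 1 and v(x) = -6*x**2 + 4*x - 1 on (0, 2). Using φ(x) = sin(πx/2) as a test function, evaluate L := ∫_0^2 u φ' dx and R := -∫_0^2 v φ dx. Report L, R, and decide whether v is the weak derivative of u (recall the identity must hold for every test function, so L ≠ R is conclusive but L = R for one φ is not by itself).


LHS = -192/π^3 + 36/π, RHS = -192/π^3 + 36/π. Yes, v = u' weakly.

u(x) = -2*x**3 + 2*x**2 - x + 1, classical derivative u'(x) = -6*x**2 + 4*x - 1.
φ(x) = sin(πx/2), so φ'(x) = π*cos(π*x/2)/2.
Note φ(0) = φ(2) = 0, so the boundary term u·φ vanishes.
LHS = ∫_0^2 u(x) φ'(x) dx = ∫_0^2 (-π*x^3*cos(π*x/2) + π*x^2*cos(π*x/2) - π*x*cos(π*x/2)/2 + π*cos(π*x/2)/2) dx. Term by term:
  ∫_0^2 π*cos(π*x/2)/2 dx = 0;  ∫_0^2 π*x^2*cos(π*x/2) dx = -16/π;  ∫_0^2 -π*x^3*cos(π*x/2) dx = -192/π^3 + 48/π;
  ∫_0^2 -π*x*cos(π*x/2)/2 dx = 4/π.
Sum: 0 − 16/π + -192/π^3 + 48/π + 4/π = -192/π^3 + 36/π.
So LHS = -192/π^3 + 36/π.
∫_0^2 v(x) φ(x) dx = ∫_0^2 (-6*x^2*sin(π*x/2) + 4*x*sin(π*x/2) - sin(π*x/2)) dx. Term by term:
  ∫_0^2 -sin(π*x/2) dx = -4/π;  ∫_0^2 -6*x^2*sin(π*x/2) dx = -48/π + 192/π^3;  ∫_0^2 4*x*sin(π*x/2) dx = 16/π.
Sum: -4/π + -48/π + 192/π^3 + 16/π = -36/π + 192/π^3.
So RHS = -∫_0^2 v(x) φ(x) dx = -192/π^3 + 36/π.
LHS = RHS, so the identity holds for this test φ.
Moreover u is smooth here and v(x) = u'(x) = -6*x**2 + 4*x - 1 pointwise, so the identity holds for every test function. Hence v is the weak derivative of u.


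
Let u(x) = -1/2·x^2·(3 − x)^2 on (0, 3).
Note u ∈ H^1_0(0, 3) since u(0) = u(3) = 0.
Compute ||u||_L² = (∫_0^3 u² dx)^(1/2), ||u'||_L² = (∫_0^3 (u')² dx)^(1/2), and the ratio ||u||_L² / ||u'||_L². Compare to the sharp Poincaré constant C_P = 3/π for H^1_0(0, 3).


||u||_L² / ||u'||_L² = sqrt(3)/2 < C_P = 3/π.

u(x) = -1/2·x^2·(3 − x)^2, so u'(x) = x*(x*(3 - x) - (x - 3)^2).
u(x) = -1/2·x^2·(3 − x)^2 vanishes at x = 0 and x = 3, so u ∈ H^1_0(0, 3). Differentiate via the product rule and integrate the resulting polynomials term by term.
  ∫_0^3 u² dx = ∫_0^3 (x^8/4 - 3*x^7 + 27*x^6/2 - 27*x^5 + 81*x^4/4) dx. Term by term:
    ∫_0^3 x^8/4 dx = 2187/4;  ∫_0^3 -3*x^7 dx = -19683/8;  ∫_0^3 27*x^6/2 dx = 59049/14;
    ∫_0^3 -27*x^5 dx = -6561/2;  ∫_0^3 81*x^4/4 dx = 19683/20.
  Sum: 2187/4 − 19683/8 + 59049/14 − 6561/2 + 19683/20 = 2187/280.
  ∫_0^3 (u')² dx = ∫_0^3 (4*x^6 - 36*x^5 + 117*x^4 - 162*x^3 + 81*x^2) dx. Term by term:
    ∫_0^3 4*x^6 dx = 8748/7;  ∫_0^3 -36*x^5 dx = -4374;  ∫_0^3 117*x^4 dx = 28431/5;
    ∫_0^3 -162*x^3 dx = -6561/2;  ∫_0^3 81*x^2 dx = 729.
  Sum: 8748/7 − 4374 + 28431/5 − 6561/2 + 729 = 729/70.
∫_0^3 u² dx = 2187/280, so ||u||_L² = 27*sqrt(210)/140.
∫_0^3 (u')² dx = 729/70, so ||u'||_L² = 27*sqrt(70)/70.
Ratio ||u||_L² / ||u'||_L² = sqrt(3)/2.
Sharp Poincaré constant on H^1_0(0, 3) is C_P = L/π = 3/π, achieved by sin(π/3·x).
A polynomial bump cannot attain the sharp Poincaré constant (only the first sine eigenfunction does), so the ratio is strictly less than C_P, consistent with ||u||_L² ≤ C_P ||u'||_L².


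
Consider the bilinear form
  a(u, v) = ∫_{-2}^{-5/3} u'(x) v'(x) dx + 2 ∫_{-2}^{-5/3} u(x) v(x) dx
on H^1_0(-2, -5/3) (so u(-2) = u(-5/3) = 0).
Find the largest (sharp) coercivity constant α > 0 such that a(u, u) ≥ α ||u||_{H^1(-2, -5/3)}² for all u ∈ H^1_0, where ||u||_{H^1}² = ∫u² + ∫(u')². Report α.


α = 1

Coercivity of a(·,·) on H^1_0(-2, -5/3) means a(u, u) ≥ α ||u||_{H^1}² for every u ∈ H^1_0.
The interval has length L = 1/3, and Poincaré/coercivity depend only on L. Here a(u, u) = ∫(u')² + (2)·∫u².
Here c = 2 ≥ 1, so a(u,u) = ∫(u')² + c∫u² ≥ ∫(u')² + ∫u² = ||u||_{H^1}², i.e. α = 1 works. No larger α is possible: a(u,u) ≥ α||u||_{H^1}² means (1−α)∫(u')² ≥ (α−c)∫u², and for the modes u_n = sin(nπ(x−x₀)/L) (x₀ the left endpoint) one has ∫u_n²/∫(u_n')² = (L/(nπ))² → 0, so a(u_n,u_n)/||u_n||_{H^1}² → 1. Hence the optimal constant is α = 1.
Therefore α = 1.


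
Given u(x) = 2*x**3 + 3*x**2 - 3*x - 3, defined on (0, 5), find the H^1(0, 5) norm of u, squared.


||u||_{H^1}^2 = 1435985/14

The H^1 norm (squared) on an interval (0, L) is
  ||u||_{H^1}^2 = ∫_0^L u(x)^2 dx + ∫_0^L u'(x)^2 dx.
Compute u'(x) = 6*x**2 + 6*x - 3.
Then u(x)^2 = 4*x**6 + 12*x**5 - 3*x**4 - 30*x**3 - 9*x**2 + 18*x + 9 and u'(x)^2 = 36*x**4 + 72*x**3 - 36*x + 9.
Integrate each monomial from 0 to 5 using ∫_0^5 c·x^n dx = c·5^(n+1)/(n+1):
  ∫_0^5 u(x)^2 dx = ∫_0^5 (4*x^6 + 12*x^5 - 3*x^4 - 30*x^3 - 9*x^2 + 18*x + 9) dx. Term by term:
    ∫_0^5 4*x^6 dx = 312500/7;  ∫_0^5 12*x^5 dx = 31250;  ∫_0^5 -3*x^4 dx = -1875;
    ∫_0^5 -30*x^3 dx = -9375/2;  ∫_0^5 -9*x^2 dx = -375;  ∫_0^5 18*x dx = 225;
    ∫_0^5 9 dx = 45.
  Sum: 312500/7 + 31250 − 1875 − 9375/2 − 375 + 225 + 45 = 969155/14.
  ∫_0^5 u'(x)^2 dx = ∫_0^5 (36*x^4 + 72*x^3 - 36*x + 9) dx. Term by term:
    ∫_0^5 36*x^4 dx = 22500;  ∫_0^5 72*x^3 dx = 11250;  ∫_0^5 -36*x dx = -450;
    ∫_0^5 9 dx = 45.
  Sum: 22500 + 11250 − 450 + 45 = 33345.
Adding: ||u||_{H^1}^2 = 969155/14 + 33345 = 1435985/14.


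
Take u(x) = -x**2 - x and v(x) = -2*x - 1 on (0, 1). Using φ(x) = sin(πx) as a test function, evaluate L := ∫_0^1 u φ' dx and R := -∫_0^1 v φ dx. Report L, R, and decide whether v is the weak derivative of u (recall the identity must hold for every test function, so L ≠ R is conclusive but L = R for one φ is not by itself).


LHS = 4/π, RHS = 4/π. Yes, v = u' weakly.

u(x) = -x**2 - x, classical derivative u'(x) = -2*x - 1.
φ(x) = sin(πx), so φ'(x) = π*cos(π*x).
Note φ(0) = φ(1) = 0, so the boundary term u·φ vanishes.
LHS = ∫_0^1 u(x) φ'(x) dx = ∫_0^1 (-π*x^2*cos(π*x) - π*x*cos(π*x)) dx. Term by term:
  ∫_0^1 -π*x*cos(π*x) dx = 2/π;  ∫_0^1 -π*x^2*cos(π*x) dx = 2/π.
Sum: 2/π + 2/π = 4/π.
So LHS = 4/π.
∫_0^1 v(x) φ(x) dx = ∫_0^1 (-2*x*sin(π*x) - sin(π*x)) dx. Term by term:
  ∫_0^1 -sin(π*x) dx = -2/π;  ∫_0^1 -2*x*sin(π*x) dx = -2/π.
Sum: -2/π − 2/π = -4/π.
So RHS = -∫_0^1 v(x) φ(x) dx = 4/π.
LHS = RHS, so the identity holds for this test φ.
Moreover u is smooth here and v(x) = u'(x) = -2*x - 1 pointwise, so the identity holds for every test function. Hence v is the weak derivative of u.


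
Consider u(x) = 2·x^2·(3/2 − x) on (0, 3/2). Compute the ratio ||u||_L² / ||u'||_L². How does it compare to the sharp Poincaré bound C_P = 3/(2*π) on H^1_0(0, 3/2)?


||u||_L² / ||u'||_L² = 3*sqrt(14)/28 < C_P = 3/(2*π).

u(x) = 2·x^2·(3/2 − x), so u'(x) = 6*x*(1 - x).
u(x) = 2·x^2·(3/2 − x) vanishes at x = 0 and x = 3/2, so u ∈ H^1_0(0, 3/2). Differentiate via the product rule and integrate the resulting polynomials term by term.
  ∫_0^3/2 u² dx = ∫_0^3/2 (4*x^6 - 12*x^5 + 9*x^4) dx. Term by term:
    ∫_0^3/2 4*x^6 dx = 2187/224;  ∫_0^3/2 -12*x^5 dx = -729/32;  ∫_0^3/2 9*x^4 dx = 2187/160.
  Sum: 2187/224 − 729/32 + 2187/160 = 729/1120.
  ∫_0^3/2 (u')² dx = ∫_0^3/2 (36*x^4 - 72*x^3 + 36*x^2) dx. Term by term:
    ∫_0^3/2 36*x^4 dx = 2187/40;  ∫_0^3/2 -72*x^3 dx = -729/8;  ∫_0^3/2 36*x^2 dx = 81/2.
  Sum: 2187/40 − 729/8 + 81/2 = 81/20.
∫_0^3/2 u² dx = 729/1120, so ||u||_L² = 27*sqrt(70)/280.
∫_0^3/2 (u')² dx = 81/20, so ||u'||_L² = 9*sqrt(5)/10.
Ratio ||u||_L² / ||u'||_L² = 3*sqrt(14)/28.
Sharp Poincaré constant on H^1_0(0, 3/2) is C_P = L/π = 3/(2*π), achieved by sin(2*π/3·x).
A polynomial bump cannot attain the sharp Poincaré constant (only the first sine eigenfunction does), so the ratio is strictly less than C_P, consistent with ||u||_L² ≤ C_P ||u'||_L².


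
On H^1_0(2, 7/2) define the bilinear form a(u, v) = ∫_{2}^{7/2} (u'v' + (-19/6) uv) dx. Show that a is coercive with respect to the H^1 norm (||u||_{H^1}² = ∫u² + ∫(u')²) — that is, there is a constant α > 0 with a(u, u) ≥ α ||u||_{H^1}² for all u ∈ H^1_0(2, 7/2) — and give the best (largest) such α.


α = (-57 + 8*π^2)/(2*(9 + 4*π^2))

Coercivity of a(·,·) on H^1_0(2, 7/2) means a(u, u) ≥ α ||u||_{H^1}² for every u ∈ H^1_0.
The interval has length L = 3/2, and Poincaré/coercivity depend only on L. Here a(u, u) = ∫(u')² + (-19/6)·∫u².
Here c = -19/6 < 0 with |c| < (π/L)² = 4*π^2/9, so coercivity still holds. The condition a(u,u) ≥ α||u||_{H^1}² reads (1−α)∫(u')² ≥ (α−c)∫u². Any admissible α is ≤ 1 (rapidly oscillating u have ∫u²/∫(u')² → 0), and α = 1 would force 0 ≥ (1−c)∫u², impossible since c < 1; so 1−α > 0. By the sharp Poincaré inequality on H^1_0 of an interval of length L, ∫(u')² ≥ (π/L)²∫u² with equality for the first sine mode sin(π(x−x₀)/L) (x₀ the left endpoint), so the inequality holds for all u iff (1−α)(π/L)² ≥ α − c, i.e. α ≤ ((π/L)² + c)/((π/L)² + 1) = (1 + c(L/π)²)/(1 + (L/π)²). (Direct route, valid since c ≤ 0: Poincaré gives c∫u² ≥ c(L/π)²∫(u')², so a(u,u) ≥ (1 + c(L/π)²)∫(u')², while ||u||_{H^1}² ≤ (1 + (L/π)²)∫(u')²; dividing yields the same α.) With (π/L)² = 4*π^2/9 and c = -19/6, the largest admissible constant is α = ((π/L)² + c)/((π/L)² + 1).
Simplifying, α = (-57 + 8*π^2)/(2*(9 + 4*π^2)).
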